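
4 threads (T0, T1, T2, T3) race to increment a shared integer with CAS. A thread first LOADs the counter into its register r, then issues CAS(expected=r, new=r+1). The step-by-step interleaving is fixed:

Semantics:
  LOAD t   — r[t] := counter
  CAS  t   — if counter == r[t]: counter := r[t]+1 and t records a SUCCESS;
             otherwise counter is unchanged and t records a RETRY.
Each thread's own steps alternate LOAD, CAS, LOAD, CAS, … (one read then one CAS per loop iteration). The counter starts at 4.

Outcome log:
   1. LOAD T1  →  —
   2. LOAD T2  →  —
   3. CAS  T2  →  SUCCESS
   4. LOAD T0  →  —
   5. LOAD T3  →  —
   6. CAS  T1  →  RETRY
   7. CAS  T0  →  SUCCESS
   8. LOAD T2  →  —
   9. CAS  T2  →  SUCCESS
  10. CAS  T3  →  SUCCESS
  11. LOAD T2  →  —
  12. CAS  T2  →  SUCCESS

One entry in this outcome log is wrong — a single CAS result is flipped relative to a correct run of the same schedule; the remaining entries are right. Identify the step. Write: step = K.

Re-executing:
#1 T1 reads 4
#2 T2 reads 4
#3 T2 CAS(4→5) writes; counter now 5
#4 T0 reads 5
#5 T3 reads 5
#6 T1 CAS(4→5) fails; counter now 5
#7 T0 CAS(5→6) writes; counter now 6
#8 T2 reads 6
#9 T2 CAS(6→7) writes; counter now 7
#10 T3 CAS(5→6) fails; counter now 7
#11 T2 reads 7
#12 T2 CAS(7→8) writes; counter now 8
Mismatch at 10.

step = 10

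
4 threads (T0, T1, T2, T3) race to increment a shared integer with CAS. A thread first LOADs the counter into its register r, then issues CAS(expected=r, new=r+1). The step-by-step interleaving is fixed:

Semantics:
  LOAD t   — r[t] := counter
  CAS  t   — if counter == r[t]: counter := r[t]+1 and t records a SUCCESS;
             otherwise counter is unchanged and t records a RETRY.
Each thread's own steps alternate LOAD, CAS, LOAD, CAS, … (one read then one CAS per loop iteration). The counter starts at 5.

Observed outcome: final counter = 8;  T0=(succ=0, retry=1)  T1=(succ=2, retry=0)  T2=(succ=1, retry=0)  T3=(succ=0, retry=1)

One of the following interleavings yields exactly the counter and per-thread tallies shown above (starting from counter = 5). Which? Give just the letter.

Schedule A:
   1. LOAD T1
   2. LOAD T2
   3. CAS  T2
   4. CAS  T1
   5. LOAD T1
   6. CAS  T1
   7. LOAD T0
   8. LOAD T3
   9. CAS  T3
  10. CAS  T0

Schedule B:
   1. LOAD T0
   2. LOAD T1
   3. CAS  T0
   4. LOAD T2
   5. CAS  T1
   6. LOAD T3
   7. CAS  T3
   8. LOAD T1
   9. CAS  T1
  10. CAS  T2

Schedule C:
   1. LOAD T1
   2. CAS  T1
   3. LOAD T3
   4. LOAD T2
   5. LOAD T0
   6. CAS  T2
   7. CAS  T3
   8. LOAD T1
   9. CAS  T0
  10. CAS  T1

Run C:
   1) LOAD T1:  M=5  r_T1=5
   2) CAS  T1:  M=6  r_T1=5 ✓
   3) LOAD T3:  M=6  r_T3=6
   4) LOAD T2:  M=6  r_T2=6
   5) LOAD T0:  M=6  r_T0=6
   6) CAS  T2:  M=7  r_T2=6 ✓
   7) CAS  T3:  M=7  r_T3=6 ✗
   8) LOAD T1:  M=7  r_T1=7
   9) CAS  T0:  M=7  r_T0=6 ✗
  10) CAS  T1:  M=8  r_T1=7 ✓

C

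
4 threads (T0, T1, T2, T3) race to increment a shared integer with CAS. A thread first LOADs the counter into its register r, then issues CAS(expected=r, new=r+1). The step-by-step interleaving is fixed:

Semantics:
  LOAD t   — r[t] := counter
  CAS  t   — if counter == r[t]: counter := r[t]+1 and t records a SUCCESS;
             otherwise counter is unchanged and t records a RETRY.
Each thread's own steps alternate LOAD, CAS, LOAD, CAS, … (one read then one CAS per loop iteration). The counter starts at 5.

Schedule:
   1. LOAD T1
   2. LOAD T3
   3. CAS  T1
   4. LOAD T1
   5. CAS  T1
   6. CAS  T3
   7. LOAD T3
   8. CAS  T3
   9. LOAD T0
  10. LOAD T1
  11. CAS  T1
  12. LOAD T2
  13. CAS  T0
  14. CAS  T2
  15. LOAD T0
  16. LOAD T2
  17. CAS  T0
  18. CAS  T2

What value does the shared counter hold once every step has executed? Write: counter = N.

1. LOAD T1 → mem=5 r[T1]=5 [LOAD]
2. LOAD T3 → mem=5 r[T3]=5 [LOAD]
3. CAS T1 → mem=6 r[T1]=5 [OK]
4. LOAD T1 → mem=6 r[T1]=6 [LOAD]
5. CAS T1 → mem=7 r[T1]=6 [OK]
6. CAS T3 → mem=7 r[T3]=5 [RETRY]
7. LOAD T3 → mem=7 r[T3]=7 [LOAD]
8. CAS T3 → mem=8 r[T3]=7 [OK]
9. LOAD T0 → mem=8 r[T0]=8 [LOAD]
10. LOAD T1 → mem=8 r[T1]=8 [LOAD]
11. CAS T1 → mem=9 r[T1]=8 [OK]
12. LOAD T2 → mem=9 r[T2]=9 [LOAD]
13. CAS T0 → mem=9 r[T0]=8 [RETRY]
14. CAS T2 → mem=10 r[T2]=9 [OK]
15. LOAD T0 → mem=10 r[T0]=10 [LOAD]
16. LOAD T2 → mem=10 r[T2]=10 [LOAD]
17. CAS T0 → mem=11 r[T0]=10 [OK]
18. CAS T2 → mem=11 r[T2]=10 [RETRY]

counter = 11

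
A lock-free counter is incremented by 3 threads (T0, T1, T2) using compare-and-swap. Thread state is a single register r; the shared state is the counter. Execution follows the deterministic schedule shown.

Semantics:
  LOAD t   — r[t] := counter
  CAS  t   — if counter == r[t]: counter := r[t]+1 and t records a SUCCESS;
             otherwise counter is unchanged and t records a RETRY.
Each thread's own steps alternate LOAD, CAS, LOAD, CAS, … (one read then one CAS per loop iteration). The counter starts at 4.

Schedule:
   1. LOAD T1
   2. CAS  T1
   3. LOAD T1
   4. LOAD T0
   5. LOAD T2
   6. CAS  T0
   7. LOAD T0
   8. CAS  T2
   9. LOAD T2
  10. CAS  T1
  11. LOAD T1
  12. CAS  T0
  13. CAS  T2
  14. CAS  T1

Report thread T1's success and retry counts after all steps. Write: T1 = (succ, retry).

1. LOAD T1 → mem=4 r[T1]=4 [LOAD]
2. CAS T1 → mem=5 r[T1]=4 [OK]
3. LOAD T1 → mem=5 r[T1]=5 [LOAD]
4. LOAD T0 → mem=5 r[T0]=5 [LOAD]
5. LOAD T2 → mem=5 r[T2]=5 [LOAD]
6. CAS T0 → mem=6 r[T0]=5 [OK]
7. LOAD T0 → mem=6 r[T0]=6 [LOAD]
8. CAS T2 → mem=6 r[T2]=5 [RETRY]
9. LOAD T2 → mem=6 r[T2]=6 [LOAD]
10. CAS T1 → mem=6 r[T1]=5 [RETRY]
11. LOAD T1 → mem=6 r[T1]=6 [LOAD]
12. CAS T0 → mem=7 r[T0]=6 [OK]
13. CAS T2 → mem=7 r[T2]=6 [RETRY]
14. CAS T1 → mem=7 r[T1]=6 [RETRY]

T1 = (1, 2)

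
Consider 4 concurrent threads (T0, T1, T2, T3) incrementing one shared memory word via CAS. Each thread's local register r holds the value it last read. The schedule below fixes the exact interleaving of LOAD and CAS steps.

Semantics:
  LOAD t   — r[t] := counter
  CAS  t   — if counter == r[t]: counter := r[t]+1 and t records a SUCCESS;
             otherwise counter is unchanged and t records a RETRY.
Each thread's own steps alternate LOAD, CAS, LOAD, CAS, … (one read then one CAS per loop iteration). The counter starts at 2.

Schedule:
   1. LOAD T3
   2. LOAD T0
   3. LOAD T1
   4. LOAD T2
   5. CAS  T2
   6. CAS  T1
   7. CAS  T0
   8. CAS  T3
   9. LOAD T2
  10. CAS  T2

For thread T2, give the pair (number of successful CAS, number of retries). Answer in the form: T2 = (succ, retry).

T2 = (2, 0)

T3 LOAD — after: cnt=2, r=2 — load
T0 LOAD — after: cnt=2, r=2 — load
T1 LOAD — after: cnt=2, r=2 — load
T2 LOAD — after: cnt=2, r=2 — load
T2 CAS — after: cnt=3, r=2 — ok
T1 CAS — after: cnt=3, r=2 — retry
T0 CAS — after: cnt=3, r=2 — retry
T3 CAS — after: cnt=3, r=2 — retry
T2 LOAD — after: cnt=3, r=3 — load
T2 CAS — after: cnt=4, r=3 — ok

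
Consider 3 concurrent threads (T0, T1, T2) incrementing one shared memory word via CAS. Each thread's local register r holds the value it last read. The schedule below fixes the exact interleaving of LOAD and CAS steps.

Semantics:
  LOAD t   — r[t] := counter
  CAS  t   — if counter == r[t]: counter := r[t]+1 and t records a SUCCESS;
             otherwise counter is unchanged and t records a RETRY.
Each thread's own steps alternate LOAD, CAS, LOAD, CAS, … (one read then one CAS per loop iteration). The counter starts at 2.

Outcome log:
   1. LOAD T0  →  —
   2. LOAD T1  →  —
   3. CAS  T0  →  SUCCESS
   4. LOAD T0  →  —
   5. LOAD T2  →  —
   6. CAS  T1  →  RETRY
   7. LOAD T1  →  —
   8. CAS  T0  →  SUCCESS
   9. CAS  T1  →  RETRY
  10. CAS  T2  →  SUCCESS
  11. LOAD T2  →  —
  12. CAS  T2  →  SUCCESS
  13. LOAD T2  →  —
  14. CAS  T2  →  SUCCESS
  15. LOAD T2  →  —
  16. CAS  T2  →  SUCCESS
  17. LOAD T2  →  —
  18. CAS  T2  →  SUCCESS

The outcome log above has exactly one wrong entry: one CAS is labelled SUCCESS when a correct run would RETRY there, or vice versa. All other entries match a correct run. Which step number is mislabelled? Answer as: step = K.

Re-executing:
step 1: T0 LOAD ⇒ load; ctr=2 reg=2
step 2: T1 LOAD ⇒ load; ctr=2 reg=2
step 3: T0 CAS ⇒ ok; ctr=3 reg=2
step 4: T0 LOAD ⇒ load; ctr=3 reg=3
step 5: T2 LOAD ⇒ load; ctr=3 reg=3
step 6: T1 CAS ⇒ retry; ctr=3 reg=2
step 7: T1 LOAD ⇒ load; ctr=3 reg=3
step 8: T0 CAS ⇒ ok; ctr=4 reg=3
step 9: T1 CAS ⇒ retry; ctr=4 reg=3
step 10: T2 CAS ⇒ retry; ctr=4 reg=3
step 11: T2 LOAD ⇒ load; ctr=4 reg=4
step 12: T2 CAS ⇒ ok; ctr=5 reg=4
step 13: T2 LOAD ⇒ load; ctr=5 reg=5
step 14: T2 CAS ⇒ ok; ctr=6 reg=5
step 15: T2 LOAD ⇒ load; ctr=6 reg=6
step 16: T2 CAS ⇒ ok; ctr=7 reg=6
step 17: T2 LOAD ⇒ load; ctr=7 reg=7
step 18: T2 CAS ⇒ ok; ctr=8 reg=7
Mismatch at 10.

step = 10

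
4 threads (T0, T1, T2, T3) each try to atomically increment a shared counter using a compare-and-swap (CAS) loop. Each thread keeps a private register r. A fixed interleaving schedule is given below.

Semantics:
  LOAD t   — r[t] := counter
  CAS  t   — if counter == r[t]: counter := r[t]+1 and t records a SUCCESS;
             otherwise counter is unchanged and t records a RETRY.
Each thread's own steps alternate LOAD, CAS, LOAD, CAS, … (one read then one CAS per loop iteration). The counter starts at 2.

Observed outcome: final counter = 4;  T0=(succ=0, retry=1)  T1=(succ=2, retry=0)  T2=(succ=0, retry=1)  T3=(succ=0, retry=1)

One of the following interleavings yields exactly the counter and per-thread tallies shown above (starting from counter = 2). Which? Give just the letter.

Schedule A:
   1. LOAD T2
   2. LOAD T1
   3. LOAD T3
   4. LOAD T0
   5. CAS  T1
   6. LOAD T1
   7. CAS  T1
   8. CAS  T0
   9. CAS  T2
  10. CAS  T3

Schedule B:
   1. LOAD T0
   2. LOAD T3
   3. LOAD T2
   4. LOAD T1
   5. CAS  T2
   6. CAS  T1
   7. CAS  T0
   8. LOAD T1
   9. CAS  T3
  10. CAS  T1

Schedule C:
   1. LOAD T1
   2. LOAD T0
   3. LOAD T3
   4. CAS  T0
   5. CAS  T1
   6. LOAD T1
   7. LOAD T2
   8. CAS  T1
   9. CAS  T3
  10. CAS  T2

Simulating candidate A:
   1) LOAD T2:  M=2  r_T2=2
   2) LOAD T1:  M=2  r_T1=2
   3) LOAD T3:  M=2  r_T3=2
   4) LOAD T0:  M=2  r_T0=2
   5) CAS  T1:  M=3  r_T1=2 ✓
   6) LOAD T1:  M=3  r_T1=3
   7) CAS  T1:  M=4  r_T1=3 ✓
   8) CAS  T0:  M=4  r_T0=2 ✗
   9) CAS  T2:  M=4  r_T2=2 ✗
  10) CAS  T3:  M=4  r_T3=2 ✗

A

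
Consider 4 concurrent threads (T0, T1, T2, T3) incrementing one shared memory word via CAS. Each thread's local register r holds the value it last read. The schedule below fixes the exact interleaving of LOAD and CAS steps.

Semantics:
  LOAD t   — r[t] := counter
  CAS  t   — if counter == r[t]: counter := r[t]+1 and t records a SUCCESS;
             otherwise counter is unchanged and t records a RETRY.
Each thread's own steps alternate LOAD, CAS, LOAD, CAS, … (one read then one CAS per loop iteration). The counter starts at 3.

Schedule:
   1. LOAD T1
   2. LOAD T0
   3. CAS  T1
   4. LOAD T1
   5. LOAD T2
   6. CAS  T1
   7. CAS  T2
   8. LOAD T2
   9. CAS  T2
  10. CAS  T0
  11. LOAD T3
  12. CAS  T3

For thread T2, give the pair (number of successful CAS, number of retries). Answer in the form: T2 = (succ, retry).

T2 = (1, 1)

T1 LOAD — after: cnt=3, r=3 — load
T0 LOAD — after: cnt=3, r=3 — load
T1 CAS — after: cnt=4, r=3 — ok
T1 LOAD — after: cnt=4, r=4 — load
T2 LOAD — after: cnt=4, r=4 — load
T1 CAS — after: cnt=5, r=4 — ok
T2 CAS — after: cnt=5, r=4 — retry
T2 LOAD — after: cnt=5, r=5 — load
T2 CAS — after: cnt=6, r=5 — ok
T0 CAS — after: cnt=6, r=3 — retry
T3 LOAD — after: cnt=6, r=6 — load
T3 CAS — after: cnt=7, r=6 — ok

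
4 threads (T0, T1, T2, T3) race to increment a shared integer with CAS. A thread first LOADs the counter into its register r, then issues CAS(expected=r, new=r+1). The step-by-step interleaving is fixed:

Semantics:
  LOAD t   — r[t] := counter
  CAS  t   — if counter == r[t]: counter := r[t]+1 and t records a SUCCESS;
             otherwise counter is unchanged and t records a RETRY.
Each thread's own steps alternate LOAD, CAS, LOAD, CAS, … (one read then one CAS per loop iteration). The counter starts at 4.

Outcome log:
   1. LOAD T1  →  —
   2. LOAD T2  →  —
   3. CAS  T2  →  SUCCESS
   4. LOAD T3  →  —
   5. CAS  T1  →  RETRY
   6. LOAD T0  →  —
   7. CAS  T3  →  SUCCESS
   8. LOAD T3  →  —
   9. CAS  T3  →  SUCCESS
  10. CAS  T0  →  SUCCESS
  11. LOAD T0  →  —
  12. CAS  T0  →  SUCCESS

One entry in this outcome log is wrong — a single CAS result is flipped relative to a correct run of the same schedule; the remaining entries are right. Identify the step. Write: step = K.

step = 10

Re-executing:
T1 LOAD — after: cnt=4, r=4 — load
T2 LOAD — after: cnt=4, r=4 — load
T2 CAS — after: cnt=5, r=4 — ok
T3 LOAD — after: cnt=5, r=5 — load
T1 CAS — after: cnt=5, r=4 — retry
T0 LOAD — after: cnt=5, r=5 — load
T3 CAS — after: cnt=6, r=5 — ok
T3 LOAD — after: cnt=6, r=6 — load
T3 CAS — after: cnt=7, r=6 — ok
T0 CAS — after: cnt=7, r=5 — retry
T0 LOAD — after: cnt=7, r=7 — load
T0 CAS — after: cnt=8, r=7 — ok
Flip is step 10.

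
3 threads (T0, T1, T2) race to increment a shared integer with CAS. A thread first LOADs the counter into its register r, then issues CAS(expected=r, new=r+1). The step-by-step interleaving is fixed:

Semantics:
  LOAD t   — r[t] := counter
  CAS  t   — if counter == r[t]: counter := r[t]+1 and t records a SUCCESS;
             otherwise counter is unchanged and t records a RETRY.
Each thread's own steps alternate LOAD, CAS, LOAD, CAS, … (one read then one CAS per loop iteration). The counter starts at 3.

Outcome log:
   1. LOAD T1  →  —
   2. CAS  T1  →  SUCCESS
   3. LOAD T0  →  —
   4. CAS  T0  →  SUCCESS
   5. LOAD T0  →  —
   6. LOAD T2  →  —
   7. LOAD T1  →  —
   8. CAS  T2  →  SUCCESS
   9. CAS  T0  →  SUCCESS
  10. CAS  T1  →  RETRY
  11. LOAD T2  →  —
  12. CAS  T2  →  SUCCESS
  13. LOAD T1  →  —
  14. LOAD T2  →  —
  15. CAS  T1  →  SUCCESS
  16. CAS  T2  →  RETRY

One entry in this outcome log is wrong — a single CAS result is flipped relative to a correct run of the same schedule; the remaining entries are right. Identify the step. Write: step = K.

Correct run:
#1 T1 reads 3
#2 T1 CAS(3→4) writes; counter now 4
#3 T0 reads 4
#4 T0 CAS(4→5) writes; counter now 5
#5 T0 reads 5
#6 T2 reads 5
#7 T1 reads 5
#8 T2 CAS(5→6) writes; counter now 6
#9 T0 CAS(5→6) fails; counter now 6
#10 T1 CAS(5→6) fails; counter now 6
#11 T2 reads 6
#12 T2 CAS(6→7) writes; counter now 7
#13 T1 reads 7
#14 T2 reads 7
#15 T1 CAS(7→8) writes; counter now 8
#16 T2 CAS(7→8) fails; counter now 8
Mismatch at 9.

step = 9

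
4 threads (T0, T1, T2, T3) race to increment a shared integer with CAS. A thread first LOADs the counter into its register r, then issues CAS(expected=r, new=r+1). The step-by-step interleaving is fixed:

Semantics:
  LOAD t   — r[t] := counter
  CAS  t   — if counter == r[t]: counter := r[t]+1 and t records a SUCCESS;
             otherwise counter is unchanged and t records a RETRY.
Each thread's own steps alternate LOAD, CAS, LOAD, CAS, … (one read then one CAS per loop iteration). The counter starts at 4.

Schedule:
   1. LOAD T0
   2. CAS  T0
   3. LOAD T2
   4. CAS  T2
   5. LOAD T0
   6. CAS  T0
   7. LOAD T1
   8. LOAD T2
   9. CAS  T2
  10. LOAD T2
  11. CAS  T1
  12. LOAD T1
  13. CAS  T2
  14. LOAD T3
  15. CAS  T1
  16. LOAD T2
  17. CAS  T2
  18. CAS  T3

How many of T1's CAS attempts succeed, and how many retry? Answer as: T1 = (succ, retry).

#1 T0 reads 4
#2 T0 CAS(4→5) writes; counter now 5
#3 T2 reads 5
#4 T2 CAS(5→6) writes; counter now 6
#5 T0 reads 6
#6 T0 CAS(6→7) writes; counter now 7
#7 T1 reads 7
#8 T2 reads 7
#9 T2 CAS(7→8) writes; counter now 8
#10 T2 reads 8
#11 T1 CAS(7→8) fails; counter now 8
#12 T1 reads 8
#13 T2 CAS(8→9) writes; counter now 9
#14 T3 reads 9
#15 T1 CAS(8→9) fails; counter now 9
#16 T2 reads 9
#17 T2 CAS(9→10) writes; counter now 10
#18 T3 CAS(9→10) fails; counter now 10

T1 = (0, 2)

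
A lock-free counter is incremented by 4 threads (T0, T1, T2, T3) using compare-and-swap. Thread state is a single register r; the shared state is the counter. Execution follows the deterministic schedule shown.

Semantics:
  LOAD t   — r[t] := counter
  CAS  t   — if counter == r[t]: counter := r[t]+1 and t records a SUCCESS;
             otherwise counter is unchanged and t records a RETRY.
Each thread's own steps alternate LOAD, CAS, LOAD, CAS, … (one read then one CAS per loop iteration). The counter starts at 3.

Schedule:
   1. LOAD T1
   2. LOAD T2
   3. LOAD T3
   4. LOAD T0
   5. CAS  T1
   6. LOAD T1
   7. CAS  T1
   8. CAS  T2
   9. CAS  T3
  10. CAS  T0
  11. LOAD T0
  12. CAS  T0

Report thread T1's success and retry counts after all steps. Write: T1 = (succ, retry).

1. LOAD T1 → mem=3 r[T1]=3 [LOAD]
2. LOAD T2 → mem=3 r[T2]=3 [LOAD]
3. LOAD T3 → mem=3 r[T3]=3 [LOAD]
4. LOAD T0 → mem=3 r[T0]=3 [LOAD]
5. CAS T1 → mem=4 r[T1]=3 [OK]
6. LOAD T1 → mem=4 r[T1]=4 [LOAD]
7. CAS T1 → mem=5 r[T1]=4 [OK]
8. CAS T2 → mem=5 r[T2]=3 [RETRY]
9. CAS T3 → mem=5 r[T3]=3 [RETRY]
10. CAS T0 → mem=5 r[T0]=3 [RETRY]
11. LOAD T0 → mem=5 r[T0]=5 [LOAD]
12. CAS T0 → mem=6 r[T0]=5 [OK]

T1 = (2, 0)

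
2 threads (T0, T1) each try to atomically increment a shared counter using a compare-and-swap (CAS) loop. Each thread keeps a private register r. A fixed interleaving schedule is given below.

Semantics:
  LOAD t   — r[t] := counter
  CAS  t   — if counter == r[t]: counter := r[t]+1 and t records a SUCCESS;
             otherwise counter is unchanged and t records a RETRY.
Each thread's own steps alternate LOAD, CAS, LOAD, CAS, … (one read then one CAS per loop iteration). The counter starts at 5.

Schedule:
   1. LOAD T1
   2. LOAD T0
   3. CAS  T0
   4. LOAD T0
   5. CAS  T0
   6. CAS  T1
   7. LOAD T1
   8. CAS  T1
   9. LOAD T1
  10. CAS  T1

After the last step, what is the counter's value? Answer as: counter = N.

counter = 9

#1 T1 reads 5
#2 T0 reads 5
#3 T0 CAS(5→6) writes; counter now 6
#4 T0 reads 6
#5 T0 CAS(6→7) writes; counter now 7
#6 T1 CAS(5→6) fails; counter now 7
#7 T1 reads 7
#8 T1 CAS(7→8) writes; counter now 8
#9 T1 reads 8
#10 T1 CAS(8→9) writes; counter now 9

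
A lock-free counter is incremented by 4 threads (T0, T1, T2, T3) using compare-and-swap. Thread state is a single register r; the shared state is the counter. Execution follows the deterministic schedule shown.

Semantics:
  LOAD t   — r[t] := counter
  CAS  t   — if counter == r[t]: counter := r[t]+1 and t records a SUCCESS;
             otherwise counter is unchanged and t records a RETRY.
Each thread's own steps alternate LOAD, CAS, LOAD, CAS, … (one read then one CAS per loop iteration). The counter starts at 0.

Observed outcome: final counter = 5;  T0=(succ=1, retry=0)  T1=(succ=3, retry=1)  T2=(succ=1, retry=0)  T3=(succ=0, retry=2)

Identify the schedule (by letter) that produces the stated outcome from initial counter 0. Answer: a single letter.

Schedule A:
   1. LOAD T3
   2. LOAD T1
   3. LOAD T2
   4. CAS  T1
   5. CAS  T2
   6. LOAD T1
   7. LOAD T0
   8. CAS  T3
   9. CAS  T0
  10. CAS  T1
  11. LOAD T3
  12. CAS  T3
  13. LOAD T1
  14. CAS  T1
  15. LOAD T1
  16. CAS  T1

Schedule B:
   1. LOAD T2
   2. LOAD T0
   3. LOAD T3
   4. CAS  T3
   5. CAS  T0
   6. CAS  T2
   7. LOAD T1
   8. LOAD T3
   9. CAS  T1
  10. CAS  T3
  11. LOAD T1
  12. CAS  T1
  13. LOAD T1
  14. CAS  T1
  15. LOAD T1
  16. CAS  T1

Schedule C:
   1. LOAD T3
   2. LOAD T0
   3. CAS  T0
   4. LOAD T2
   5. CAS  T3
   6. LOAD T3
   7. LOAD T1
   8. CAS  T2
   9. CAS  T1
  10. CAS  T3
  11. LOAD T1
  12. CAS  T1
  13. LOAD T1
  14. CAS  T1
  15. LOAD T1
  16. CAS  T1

C

Run C:
T3 LOAD — after: cnt=0, r=0 — load
T0 LOAD — after: cnt=0, r=0 — load
T0 CAS — after: cnt=1, r=0 — ok
T2 LOAD — after: cnt=1, r=1 — load
T3 CAS — after: cnt=1, r=0 — retry
T3 LOAD — after: cnt=1, r=1 — load
T1 LOAD — after: cnt=1, r=1 — load
T2 CAS — after: cnt=2, r=1 — ok
T1 CAS — after: cnt=2, r=1 — retry
T3 CAS — after: cnt=2, r=1 — retry
T1 LOAD — after: cnt=2, r=2 — load
T1 CAS — after: cnt=3, r=2 — ok
T1 LOAD — after: cnt=3, r=3 — load
T1 CAS — after: cnt=4, r=3 — ok
T1 LOAD — after: cnt=4, r=4 — load
T1 CAS — after: cnt=5, r=4 — ok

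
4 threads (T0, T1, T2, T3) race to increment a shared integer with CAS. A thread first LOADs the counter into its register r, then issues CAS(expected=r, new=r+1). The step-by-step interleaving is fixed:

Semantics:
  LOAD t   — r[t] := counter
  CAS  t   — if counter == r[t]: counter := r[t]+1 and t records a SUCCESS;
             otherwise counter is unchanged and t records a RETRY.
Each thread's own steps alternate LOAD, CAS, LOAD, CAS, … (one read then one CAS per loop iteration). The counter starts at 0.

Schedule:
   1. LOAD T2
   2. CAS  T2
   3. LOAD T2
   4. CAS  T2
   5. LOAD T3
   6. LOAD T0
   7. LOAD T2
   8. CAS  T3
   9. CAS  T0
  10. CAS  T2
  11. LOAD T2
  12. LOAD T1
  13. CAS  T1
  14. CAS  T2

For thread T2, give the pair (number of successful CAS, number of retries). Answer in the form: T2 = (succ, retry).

T2 = (2, 2)

   1) LOAD T2:  M=0  r_T2=0
   2) CAS  T2:  M=1  r_T2=0 ✓
   3) LOAD T2:  M=1  r_T2=1
   4) CAS  T2:  M=2  r_T2=1 ✓
   5) LOAD T3:  M=2  r_T3=2
   6) LOAD T0:  M=2  r_T0=2
   7) LOAD T2:  M=2  r_T2=2
   8) CAS  T3:  M=3  r_T3=2 ✓
   9) CAS  T0:  M=3  r_T0=2 ✗
  10) CAS  T2:  M=3  r_T2=2 ✗
  11) LOAD T2:  M=3  r_T2=3
  12) LOAD T1:  M=3  r_T1=3
  13) CAS  T1:  M=4  r_T1=3 ✓
  14) CAS  T2:  M=4  r_T2=3 ✗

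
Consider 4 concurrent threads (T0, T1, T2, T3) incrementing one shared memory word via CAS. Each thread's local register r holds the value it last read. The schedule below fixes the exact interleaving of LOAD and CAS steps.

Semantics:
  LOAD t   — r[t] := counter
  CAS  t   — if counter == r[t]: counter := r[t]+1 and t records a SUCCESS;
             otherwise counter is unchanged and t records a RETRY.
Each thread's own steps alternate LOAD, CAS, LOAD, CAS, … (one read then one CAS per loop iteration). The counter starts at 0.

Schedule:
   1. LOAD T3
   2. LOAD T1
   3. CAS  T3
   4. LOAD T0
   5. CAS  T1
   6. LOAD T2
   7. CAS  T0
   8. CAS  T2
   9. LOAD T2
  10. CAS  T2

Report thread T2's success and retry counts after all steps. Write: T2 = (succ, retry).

T2 = (1, 1)

step 1: T3 LOAD ⇒ load; ctr=0 reg=0
step 2: T1 LOAD ⇒ load; ctr=0 reg=0
step 3: T3 CAS ⇒ ok; ctr=1 reg=0
step 4: T0 LOAD ⇒ load; ctr=1 reg=1
step 5: T1 CAS ⇒ retry; ctr=1 reg=0
step 6: T2 LOAD ⇒ load; ctr=1 reg=1
step 7: T0 CAS ⇒ ok; ctr=2 reg=1
step 8: T2 CAS ⇒ retry; ctr=2 reg=1
step 9: T2 LOAD ⇒ load; ctr=2 reg=2
step 10: T2 CAS ⇒ ok; ctr=3 reg=2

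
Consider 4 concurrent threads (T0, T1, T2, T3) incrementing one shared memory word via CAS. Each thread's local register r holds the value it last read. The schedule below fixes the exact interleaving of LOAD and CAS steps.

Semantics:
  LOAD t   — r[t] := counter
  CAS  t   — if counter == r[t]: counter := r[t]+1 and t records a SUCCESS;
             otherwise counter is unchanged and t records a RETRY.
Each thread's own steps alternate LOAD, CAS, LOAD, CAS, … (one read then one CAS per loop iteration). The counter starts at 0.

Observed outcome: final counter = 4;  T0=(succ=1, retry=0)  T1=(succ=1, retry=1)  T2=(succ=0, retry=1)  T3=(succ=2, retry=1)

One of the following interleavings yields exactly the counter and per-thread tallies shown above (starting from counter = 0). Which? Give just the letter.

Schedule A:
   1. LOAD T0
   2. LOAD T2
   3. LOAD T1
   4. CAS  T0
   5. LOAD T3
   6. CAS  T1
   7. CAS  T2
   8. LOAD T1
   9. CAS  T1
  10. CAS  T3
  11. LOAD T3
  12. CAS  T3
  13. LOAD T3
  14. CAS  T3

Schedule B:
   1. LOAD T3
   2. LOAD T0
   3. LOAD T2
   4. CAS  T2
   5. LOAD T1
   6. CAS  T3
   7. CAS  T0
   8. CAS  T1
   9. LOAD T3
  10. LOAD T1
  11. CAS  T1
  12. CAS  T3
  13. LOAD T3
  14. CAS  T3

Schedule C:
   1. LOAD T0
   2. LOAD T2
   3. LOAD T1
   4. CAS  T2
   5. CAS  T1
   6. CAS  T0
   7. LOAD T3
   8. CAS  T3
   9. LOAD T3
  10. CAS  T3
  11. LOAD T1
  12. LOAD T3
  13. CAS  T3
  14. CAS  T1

Tracing schedule A:
step 1: T0 LOAD ⇒ load; ctr=0 reg=0
step 2: T2 LOAD ⇒ load; ctr=0 reg=0
step 3: T1 LOAD ⇒ load; ctr=0 reg=0
step 4: T0 CAS ⇒ ok; ctr=1 reg=0
step 5: T3 LOAD ⇒ load; ctr=1 reg=1
step 6: T1 CAS ⇒ retry; ctr=1 reg=0
step 7: T2 CAS ⇒ retry; ctr=1 reg=0
step 8: T1 LOAD ⇒ load; ctr=1 reg=1
step 9: T1 CAS ⇒ ok; ctr=2 reg=1
step 10: T3 CAS ⇒ retry; ctr=2 reg=1
step 11: T3 LOAD ⇒ load; ctr=2 reg=2
step 12: T3 CAS ⇒ ok; ctr=3 reg=2
step 13: T3 LOAD ⇒ load; ctr=3 reg=3
step 14: T3 CAS ⇒ ok; ctr=4 reg=3

A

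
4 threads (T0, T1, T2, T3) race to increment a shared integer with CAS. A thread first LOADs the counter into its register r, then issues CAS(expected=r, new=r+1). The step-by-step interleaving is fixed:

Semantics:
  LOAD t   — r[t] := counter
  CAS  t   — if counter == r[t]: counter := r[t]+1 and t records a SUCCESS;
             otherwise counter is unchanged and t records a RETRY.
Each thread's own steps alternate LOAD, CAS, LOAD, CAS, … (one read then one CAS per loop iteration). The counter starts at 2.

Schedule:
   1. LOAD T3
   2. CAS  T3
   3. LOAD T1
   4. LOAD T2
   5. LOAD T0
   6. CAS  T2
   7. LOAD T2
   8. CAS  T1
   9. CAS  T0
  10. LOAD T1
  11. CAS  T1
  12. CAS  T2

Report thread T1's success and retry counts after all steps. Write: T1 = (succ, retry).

T1 = (1, 1)

[1] T3.load  rd  (counter 2, T3.r 2)
[2] T3.cas  hit  (counter 3, T3.r 2)
[3] T1.load  rd  (counter 3, T1.r 3)
[4] T2.load  rd  (counter 3, T2.r 3)
[5] T0.load  rd  (counter 3, T0.r 3)
[6] T2.cas  hit  (counter 4, T2.r 3)
[7] T2.load  rd  (counter 4, T2.r 4)
[8] T1.cas  miss  (counter 4, T1.r 3)
[9] T0.cas  miss  (counter 4, T0.r 3)
[10] T1.load  rd  (counter 4, T1.r 4)
[11] T1.cas  hit  (counter 5, T1.r 4)
[12] T2.cas  miss  (counter 5, T2.r 4)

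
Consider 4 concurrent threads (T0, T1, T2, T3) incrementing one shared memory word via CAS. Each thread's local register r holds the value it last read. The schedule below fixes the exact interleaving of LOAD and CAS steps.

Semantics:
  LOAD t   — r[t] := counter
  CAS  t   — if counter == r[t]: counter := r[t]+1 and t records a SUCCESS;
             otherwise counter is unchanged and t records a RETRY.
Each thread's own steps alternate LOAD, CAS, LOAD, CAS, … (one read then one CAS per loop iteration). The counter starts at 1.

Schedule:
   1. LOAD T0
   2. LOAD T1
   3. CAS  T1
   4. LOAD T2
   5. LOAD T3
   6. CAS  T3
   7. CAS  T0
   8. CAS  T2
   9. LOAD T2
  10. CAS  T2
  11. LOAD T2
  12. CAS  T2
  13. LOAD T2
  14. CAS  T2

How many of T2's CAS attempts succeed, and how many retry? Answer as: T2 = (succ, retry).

   1) LOAD T0:  M=1  r_T0=1
   2) LOAD T1:  M=1  r_T1=1
   3) CAS  T1:  M=2  r_T1=1 ✓
   4) LOAD T2:  M=2  r_T2=2
   5) LOAD T3:  M=2  r_T3=2
   6) CAS  T3:  M=3  r_T3=2 ✓
   7) CAS  T0:  M=3  r_T0=1 ✗
   8) CAS  T2:  M=3  r_T2=2 ✗
   9) LOAD T2:  M=3  r_T2=3
  10) CAS  T2:  M=4  r_T2=3 ✓
  11) LOAD T2:  M=4  r_T2=4
  12) CAS  T2:  M=5  r_T2=4 ✓
  13) LOAD T2:  M=5  r_T2=5
  14) CAS  T2:  M=6  r_T2=5 ✓

T2 = (3, 1)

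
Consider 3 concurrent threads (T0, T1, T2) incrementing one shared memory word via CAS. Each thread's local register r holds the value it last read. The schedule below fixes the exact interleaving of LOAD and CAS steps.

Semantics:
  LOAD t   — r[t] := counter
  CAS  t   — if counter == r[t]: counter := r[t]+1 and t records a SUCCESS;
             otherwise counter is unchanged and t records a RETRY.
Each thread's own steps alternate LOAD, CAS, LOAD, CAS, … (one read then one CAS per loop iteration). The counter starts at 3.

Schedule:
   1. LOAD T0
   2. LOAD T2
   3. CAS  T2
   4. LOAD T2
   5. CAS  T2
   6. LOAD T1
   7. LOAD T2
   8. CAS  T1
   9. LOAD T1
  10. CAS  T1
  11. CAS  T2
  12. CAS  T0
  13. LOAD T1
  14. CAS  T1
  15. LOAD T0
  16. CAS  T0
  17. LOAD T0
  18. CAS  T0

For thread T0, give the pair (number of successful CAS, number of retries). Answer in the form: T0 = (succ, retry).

   1) LOAD T0:  M=3  r_T0=3
   2) LOAD T2:  M=3  r_T2=3
   3) CAS  T2:  M=4  r_T2=3 ✓
   4) LOAD T2:  M=4  r_T2=4
   5) CAS  T2:  M=5  r_T2=4 ✓
   6) LOAD T1:  M=5  r_T1=5
   7) LOAD T2:  M=5  r_T2=5
   8) CAS  T1:  M=6  r_T1=5 ✓
   9) LOAD T1:  M=6  r_T1=6
  10) CAS  T1:  M=7  r_T1=6 ✓
  11) CAS  T2:  M=7  r_T2=5 ✗
  12) CAS  T0:  M=7  r_T0=3 ✗
  13) LOAD T1:  M=7  r_T1=7
  14) CAS  T1:  M=8  r_T1=7 ✓
  15) LOAD T0:  M=8  r_T0=8
  16) CAS  T0:  M=9  r_T0=8 ✓
  17) LOAD T0:  M=9  r_T0=9
  18) CAS  T0:  M=10  r_T0=9 ✓

T0 = (2, 1)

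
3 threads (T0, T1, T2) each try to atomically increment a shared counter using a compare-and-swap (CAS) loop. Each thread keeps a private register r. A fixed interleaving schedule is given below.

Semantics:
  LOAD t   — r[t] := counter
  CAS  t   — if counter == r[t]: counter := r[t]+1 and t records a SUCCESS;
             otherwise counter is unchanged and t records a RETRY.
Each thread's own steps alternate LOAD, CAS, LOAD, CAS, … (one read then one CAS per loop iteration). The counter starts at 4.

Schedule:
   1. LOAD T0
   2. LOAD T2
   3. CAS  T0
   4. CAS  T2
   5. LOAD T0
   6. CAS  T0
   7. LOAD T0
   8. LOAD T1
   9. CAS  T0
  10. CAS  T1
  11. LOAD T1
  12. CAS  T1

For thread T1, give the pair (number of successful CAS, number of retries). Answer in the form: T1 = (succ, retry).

   1) LOAD T0:  M=4  r_T0=4
   2) LOAD T2:  M=4  r_T2=4
   3) CAS  T0:  M=5  r_T0=4 ✓
   4) CAS  T2:  M=5  r_T2=4 ✗
   5) LOAD T0:  M=5  r_T0=5
   6) CAS  T0:  M=6  r_T0=5 ✓
   7) LOAD T0:  M=6  r_T0=6
   8) LOAD T1:  M=6  r_T1=6
   9) CAS  T0:  M=7  r_T0=6 ✓
  10) CAS  T1:  M=7  r_T1=6 ✗
  11) LOAD T1:  M=7  r_T1=7
  12) CAS  T1:  M=8  r_T1=7 ✓

T1 = (1, 1)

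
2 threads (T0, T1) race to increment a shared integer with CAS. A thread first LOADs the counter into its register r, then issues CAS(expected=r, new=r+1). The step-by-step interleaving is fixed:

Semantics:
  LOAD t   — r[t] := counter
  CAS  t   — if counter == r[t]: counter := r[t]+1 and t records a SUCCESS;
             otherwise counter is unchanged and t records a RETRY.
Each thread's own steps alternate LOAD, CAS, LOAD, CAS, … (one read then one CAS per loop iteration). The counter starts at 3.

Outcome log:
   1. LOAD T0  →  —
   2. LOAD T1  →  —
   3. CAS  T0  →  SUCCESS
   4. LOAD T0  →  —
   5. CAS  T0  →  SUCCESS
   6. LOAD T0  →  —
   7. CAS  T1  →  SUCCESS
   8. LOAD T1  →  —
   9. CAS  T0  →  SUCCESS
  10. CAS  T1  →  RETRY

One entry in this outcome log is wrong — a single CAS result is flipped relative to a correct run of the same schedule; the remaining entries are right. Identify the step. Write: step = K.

step = 7

Re-executing:
1. LOAD T0 → mem=3 r[T0]=3 [LOAD]
2. LOAD T1 → mem=3 r[T1]=3 [LOAD]
3. CAS T0 → mem=4 r[T0]=3 [OK]
4. LOAD T0 → mem=4 r[T0]=4 [LOAD]
5. CAS T0 → mem=5 r[T0]=4 [OK]
6. LOAD T0 → mem=5 r[T0]=5 [LOAD]
7. CAS T1 → mem=5 r[T1]=3 [RETRY]
8. LOAD T1 → mem=5 r[T1]=5 [LOAD]
9. CAS T0 → mem=6 r[T0]=5 [OK]
10. CAS T1 → mem=6 r[T1]=5 [RETRY]
Log disagrees first at step 7.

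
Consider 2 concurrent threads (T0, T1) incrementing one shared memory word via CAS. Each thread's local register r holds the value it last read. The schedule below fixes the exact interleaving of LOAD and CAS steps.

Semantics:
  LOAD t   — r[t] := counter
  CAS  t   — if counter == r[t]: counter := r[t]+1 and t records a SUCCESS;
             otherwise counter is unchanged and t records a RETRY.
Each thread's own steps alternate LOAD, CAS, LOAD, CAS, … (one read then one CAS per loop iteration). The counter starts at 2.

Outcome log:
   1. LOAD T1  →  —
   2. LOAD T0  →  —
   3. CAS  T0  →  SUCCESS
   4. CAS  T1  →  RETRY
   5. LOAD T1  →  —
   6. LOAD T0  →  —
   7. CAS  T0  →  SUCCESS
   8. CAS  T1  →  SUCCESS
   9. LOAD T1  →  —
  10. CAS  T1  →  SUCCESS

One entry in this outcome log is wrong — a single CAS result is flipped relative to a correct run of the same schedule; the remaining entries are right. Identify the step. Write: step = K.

step = 8

Reference trace:
#1 T1 reads 2
#2 T0 reads 2
#3 T0 CAS(2→3) writes; counter now 3
#4 T1 CAS(2→3) fails; counter now 3
#5 T1 reads 3
#6 T0 reads 3
#7 T0 CAS(3→4) writes; counter now 4
#8 T1 CAS(3→4) fails; counter now 4
#9 T1 reads 4
#10 T1 CAS(4→5) writes; counter now 5
Log disagrees first at step 8.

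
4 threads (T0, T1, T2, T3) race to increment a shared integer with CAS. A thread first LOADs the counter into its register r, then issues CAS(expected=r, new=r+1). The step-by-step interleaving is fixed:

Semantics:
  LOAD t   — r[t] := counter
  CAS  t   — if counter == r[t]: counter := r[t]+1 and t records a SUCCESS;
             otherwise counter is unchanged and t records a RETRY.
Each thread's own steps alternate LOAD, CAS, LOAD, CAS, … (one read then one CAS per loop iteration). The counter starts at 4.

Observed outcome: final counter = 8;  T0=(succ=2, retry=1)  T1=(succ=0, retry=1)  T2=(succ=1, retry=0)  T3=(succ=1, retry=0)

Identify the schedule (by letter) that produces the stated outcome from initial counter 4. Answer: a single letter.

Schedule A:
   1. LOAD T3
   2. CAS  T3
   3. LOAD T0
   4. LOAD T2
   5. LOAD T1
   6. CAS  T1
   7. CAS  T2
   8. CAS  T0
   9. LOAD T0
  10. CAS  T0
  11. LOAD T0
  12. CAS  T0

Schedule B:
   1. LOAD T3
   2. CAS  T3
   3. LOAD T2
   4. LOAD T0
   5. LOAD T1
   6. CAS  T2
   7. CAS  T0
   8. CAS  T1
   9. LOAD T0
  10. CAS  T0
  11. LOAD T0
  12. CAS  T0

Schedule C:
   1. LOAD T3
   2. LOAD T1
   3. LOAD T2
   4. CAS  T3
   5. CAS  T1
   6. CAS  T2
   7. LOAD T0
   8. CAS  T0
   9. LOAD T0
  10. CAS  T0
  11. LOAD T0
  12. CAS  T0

B

Simulating candidate B:
#1 T3 reads 4
#2 T3 CAS(4→5) writes; counter now 5
#3 T2 reads 5
#4 T0 reads 5
#5 T1 reads 5
#6 T2 CAS(5→6) writes; counter now 6
#7 T0 CAS(5→6) fails; counter now 6
#8 T1 CAS(5→6) fails; counter now 6
#9 T0 reads 6
#10 T0 CAS(6→7) writes; counter now 7
#11 T0 reads 7
#12 T0 CAS(7→8) writes; counter now 8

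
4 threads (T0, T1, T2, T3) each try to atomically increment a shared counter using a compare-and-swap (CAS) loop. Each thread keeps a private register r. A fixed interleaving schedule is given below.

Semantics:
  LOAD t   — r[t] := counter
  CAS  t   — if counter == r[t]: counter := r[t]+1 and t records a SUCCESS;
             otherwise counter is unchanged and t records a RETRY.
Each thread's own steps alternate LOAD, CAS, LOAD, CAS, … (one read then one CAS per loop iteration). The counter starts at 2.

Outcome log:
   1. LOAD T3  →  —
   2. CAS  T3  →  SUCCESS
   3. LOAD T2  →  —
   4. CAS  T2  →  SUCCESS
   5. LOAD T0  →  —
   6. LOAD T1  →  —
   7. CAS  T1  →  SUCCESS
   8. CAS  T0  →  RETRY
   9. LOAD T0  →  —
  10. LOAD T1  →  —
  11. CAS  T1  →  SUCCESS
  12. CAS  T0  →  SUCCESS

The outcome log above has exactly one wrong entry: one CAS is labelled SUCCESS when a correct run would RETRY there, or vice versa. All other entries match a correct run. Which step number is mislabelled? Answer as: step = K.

step = 12

Re-executing:
step 1: T3 LOAD ⇒ load; ctr=2 reg=2
step 2: T3 CAS ⇒ ok; ctr=3 reg=2
step 3: T2 LOAD ⇒ load; ctr=3 reg=3
step 4: T2 CAS ⇒ ok; ctr=4 reg=3
step 5: T0 LOAD ⇒ load; ctr=4 reg=4
step 6: T1 LOAD ⇒ load; ctr=4 reg=4
step 7: T1 CAS ⇒ ok; ctr=5 reg=4
step 8: T0 CAS ⇒ retry; ctr=5 reg=4
step 9: T0 LOAD ⇒ load; ctr=5 reg=5
step 10: T1 LOAD ⇒ load; ctr=5 reg=5
step 11: T1 CAS ⇒ ok; ctr=6 reg=5
step 12: T0 CAS ⇒ retry; ctr=6 reg=5
Log disagrees first at step 12.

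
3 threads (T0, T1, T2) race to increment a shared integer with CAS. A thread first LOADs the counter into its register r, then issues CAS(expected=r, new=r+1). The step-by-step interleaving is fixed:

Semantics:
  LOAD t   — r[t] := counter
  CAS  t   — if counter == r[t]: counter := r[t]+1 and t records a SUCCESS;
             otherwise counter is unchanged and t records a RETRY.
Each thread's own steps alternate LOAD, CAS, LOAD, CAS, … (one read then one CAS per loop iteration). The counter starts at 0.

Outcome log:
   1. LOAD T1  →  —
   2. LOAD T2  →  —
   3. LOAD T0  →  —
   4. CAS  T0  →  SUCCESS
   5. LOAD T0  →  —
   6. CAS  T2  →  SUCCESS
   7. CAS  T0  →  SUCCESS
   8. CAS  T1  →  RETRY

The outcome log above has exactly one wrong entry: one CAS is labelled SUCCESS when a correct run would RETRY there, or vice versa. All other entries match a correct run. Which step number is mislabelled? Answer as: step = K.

Re-executing:
step 1: T1 LOAD ⇒ load; ctr=0 reg=0
step 2: T2 LOAD ⇒ load; ctr=0 reg=0
step 3: T0 LOAD ⇒ load; ctr=0 reg=0
step 4: T0 CAS ⇒ ok; ctr=1 reg=0
step 5: T0 LOAD ⇒ load; ctr=1 reg=1
step 6: T2 CAS ⇒ retry; ctr=1 reg=0
step 7: T0 CAS ⇒ ok; ctr=2 reg=1
step 8: T1 CAS ⇒ retry; ctr=2 reg=0
Log disagrees first at step 6.

step = 6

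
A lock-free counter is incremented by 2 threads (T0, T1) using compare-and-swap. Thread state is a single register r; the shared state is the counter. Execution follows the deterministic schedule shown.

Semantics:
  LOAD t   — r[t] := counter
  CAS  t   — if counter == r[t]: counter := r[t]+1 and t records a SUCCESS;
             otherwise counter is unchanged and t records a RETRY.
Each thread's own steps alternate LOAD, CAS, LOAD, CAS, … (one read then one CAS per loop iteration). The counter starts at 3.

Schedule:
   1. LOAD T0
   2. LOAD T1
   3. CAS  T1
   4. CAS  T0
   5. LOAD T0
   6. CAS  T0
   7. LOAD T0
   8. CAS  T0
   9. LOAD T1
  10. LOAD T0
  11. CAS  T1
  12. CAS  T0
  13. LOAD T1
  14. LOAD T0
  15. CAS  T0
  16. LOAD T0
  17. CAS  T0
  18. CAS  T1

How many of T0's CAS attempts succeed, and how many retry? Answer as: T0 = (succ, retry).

T0 = (4, 2)

#1 T0 reads 3
#2 T1 reads 3
#3 T1 CAS(3→4) writes; counter now 4
#4 T0 CAS(3→4) fails; counter now 4
#5 T0 reads 4
#6 T0 CAS(4→5) writes; counter now 5
#7 T0 reads 5
#8 T0 CAS(5→6) writes; counter now 6
#9 T1 reads 6
#10 T0 reads 6
#11 T1 CAS(6→7) writes; counter now 7
#12 T0 CAS(6→7) fails; counter now 7
#13 T1 reads 7
#14 T0 reads 7
#15 T0 CAS(7→8) writes; counter now 8
#16 T0 reads 8
#17 T0 CAS(8→9) writes; counter now 9
#18 T1 CAS(7→8) fails; counter now 9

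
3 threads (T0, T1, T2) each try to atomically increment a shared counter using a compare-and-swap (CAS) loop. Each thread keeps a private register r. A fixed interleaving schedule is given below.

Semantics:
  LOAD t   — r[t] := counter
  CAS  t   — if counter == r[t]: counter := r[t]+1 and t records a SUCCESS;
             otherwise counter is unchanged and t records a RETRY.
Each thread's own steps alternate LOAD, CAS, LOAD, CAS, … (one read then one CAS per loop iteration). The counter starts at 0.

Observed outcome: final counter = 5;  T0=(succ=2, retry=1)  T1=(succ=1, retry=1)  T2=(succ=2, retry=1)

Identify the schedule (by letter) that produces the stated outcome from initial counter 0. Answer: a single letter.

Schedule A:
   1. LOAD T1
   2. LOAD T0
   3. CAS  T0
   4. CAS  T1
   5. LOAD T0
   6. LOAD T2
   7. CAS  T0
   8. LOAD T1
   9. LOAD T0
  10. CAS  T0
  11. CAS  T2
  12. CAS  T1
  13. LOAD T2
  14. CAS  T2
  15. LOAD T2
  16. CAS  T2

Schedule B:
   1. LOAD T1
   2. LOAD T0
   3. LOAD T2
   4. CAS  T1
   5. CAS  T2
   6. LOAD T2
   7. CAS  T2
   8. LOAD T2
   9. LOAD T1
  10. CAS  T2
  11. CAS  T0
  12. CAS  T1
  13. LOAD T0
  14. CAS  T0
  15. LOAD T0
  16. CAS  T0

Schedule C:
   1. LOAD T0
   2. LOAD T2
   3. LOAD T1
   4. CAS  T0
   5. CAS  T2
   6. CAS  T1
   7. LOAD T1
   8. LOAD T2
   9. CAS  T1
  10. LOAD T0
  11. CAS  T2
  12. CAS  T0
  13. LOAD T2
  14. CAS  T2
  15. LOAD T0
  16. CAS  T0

B

Run B:
T1 LOAD — after: cnt=0, r=0 — load
T0 LOAD — after: cnt=0, r=0 — load
T2 LOAD — after: cnt=0, r=0 — load
T1 CAS — after: cnt=1, r=0 — ok
T2 CAS — after: cnt=1, r=0 — retry
T2 LOAD — after: cnt=1, r=1 — load
T2 CAS — after: cnt=2, r=1 — ok
T2 LOAD — after: cnt=2, r=2 — load
T1 LOAD — after: cnt=2, r=2 — load
T2 CAS — after: cnt=3, r=2 — ok
T0 CAS — after: cnt=3, r=0 — retry
T1 CAS — after: cnt=3, r=2 — retry
T0 LOAD — after: cnt=3, r=3 — load
T0 CAS — after: cnt=4, r=3 — ok
T0 LOAD — after: cnt=4, r=4 — load
T0 CAS — after: cnt=5, r=4 — ok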